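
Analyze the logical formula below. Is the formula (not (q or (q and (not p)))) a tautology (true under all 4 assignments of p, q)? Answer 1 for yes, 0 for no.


Check all 4 assignments:
p=0, q=0: 1
p=0, q=1: 0
p=1, q=0: 1
p=1, q=1: 0
Satisfying count = 2/4.
Tautology iff count = 4: no.

0


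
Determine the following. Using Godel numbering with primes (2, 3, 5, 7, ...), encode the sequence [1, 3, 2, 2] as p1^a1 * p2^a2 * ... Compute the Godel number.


Encode each element as an exponent of the corresponding prime:
  2^1 = 2
  3^3 = 27
  5^2 = 25
  7^2 = 49
Product = 2 * 27 * 25 * 49 = 66150

66150


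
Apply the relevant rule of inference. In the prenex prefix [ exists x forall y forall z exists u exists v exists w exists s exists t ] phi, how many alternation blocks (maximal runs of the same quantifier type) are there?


Quantifier-type sequence: E A A E E E E E  (A=forall, E=exists)
Group into maximal same-type runs:
  Ex1 | Ax2 | Ex5
Number of blocks = 3

3


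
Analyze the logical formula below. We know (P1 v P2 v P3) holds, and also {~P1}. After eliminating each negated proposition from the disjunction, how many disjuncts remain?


Original disjuncts (3): P1, P2, P3
Negated (eliminate): ~P1
Remaining disjuncts: P2, P3
Count = 3 - 1 = 2

2


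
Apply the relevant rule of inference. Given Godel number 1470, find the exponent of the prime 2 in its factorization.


Factorize 1470 by dividing by 2 repeatedly.
Division steps: 2 divides 1470 exactly 1 time(s).
Exponent of 2 = 1

1


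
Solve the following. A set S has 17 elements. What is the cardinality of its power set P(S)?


The power set of a set with n elements has 2^n elements.
|P(S)| = 2^17 = 131072

131072


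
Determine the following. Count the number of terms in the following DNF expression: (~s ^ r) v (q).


A DNF formula is a disjunction of terms (conjunctions).
Terms are separated by v.
Counting the disjuncts: 2 terms.

2


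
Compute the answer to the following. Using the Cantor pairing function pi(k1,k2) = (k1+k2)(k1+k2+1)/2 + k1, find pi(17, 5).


k1 + k2 = 22
(k1+k2)(k1+k2+1)/2 = 22 * 23 / 2 = 253
pi = 253 + 17 = 270

270


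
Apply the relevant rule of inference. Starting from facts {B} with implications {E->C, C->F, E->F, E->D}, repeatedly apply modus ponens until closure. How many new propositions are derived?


Initial facts: {B}
Apply modus ponens to closure:
  (no implication fires)
Final known: {B}
New propositions: {(none)}
Count = 0

0


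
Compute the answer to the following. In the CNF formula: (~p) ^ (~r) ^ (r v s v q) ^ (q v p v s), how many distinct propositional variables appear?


Identify each variable that appears in the formula.
Variables found: p, q, r, s
Count = 4

4


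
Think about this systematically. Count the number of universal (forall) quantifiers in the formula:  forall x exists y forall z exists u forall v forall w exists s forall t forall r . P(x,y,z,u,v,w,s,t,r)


Quantifier prefix: forall x exists y forall z exists u forall v forall w exists s forall t forall r
Mark each quantifier type:
  U E U E U U E U U
Universal count = 6, Existential count = 3
Asked for universal (forall) quantifiers: 6

6


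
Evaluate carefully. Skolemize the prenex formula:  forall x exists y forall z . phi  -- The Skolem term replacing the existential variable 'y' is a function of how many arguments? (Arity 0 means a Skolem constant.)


Quantifier prefix: forall x exists y forall z
'y' is existentially quantified at position 2.
Universal variables preceding it: x
Skolem function arity = 1

1


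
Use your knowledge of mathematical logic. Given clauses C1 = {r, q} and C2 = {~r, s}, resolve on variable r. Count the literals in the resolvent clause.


Remove r from C1 and ~r from C2.
C1 remainder: {q}
C2 remainder: {s}
Union (resolvent): {q, s}
Resolvent has 2 literal(s).

2


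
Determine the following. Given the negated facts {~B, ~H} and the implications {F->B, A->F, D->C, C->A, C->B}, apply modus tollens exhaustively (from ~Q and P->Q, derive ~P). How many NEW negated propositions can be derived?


Initial negated facts: {~B, ~H}
Apply modus tollens to closure:
  ~B and F->B  =>  ~F
  ~F and A->F  =>  ~A
  ~A and C->A  =>  ~C
  ~C and D->C  =>  ~D
Final negated: {~A, ~B, ~C, ~D, ~F, ~H}
New negations: {~A, ~C, ~D, ~F}
Count = 4

4


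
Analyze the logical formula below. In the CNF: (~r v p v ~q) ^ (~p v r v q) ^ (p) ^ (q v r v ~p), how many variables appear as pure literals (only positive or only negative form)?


Check each variable for pure literal status:
p: mixed (not pure)
q: mixed (not pure)
r: mixed (not pure)
Pure literal count = 0

0


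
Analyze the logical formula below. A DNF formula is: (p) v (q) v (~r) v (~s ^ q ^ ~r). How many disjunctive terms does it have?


A DNF formula is a disjunction of terms (conjunctions).
Terms are separated by v.
Counting the disjuncts: 4 terms.

4


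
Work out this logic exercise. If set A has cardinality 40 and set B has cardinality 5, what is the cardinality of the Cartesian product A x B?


The Cartesian product A x B contains all ordered pairs (a, b).
|A x B| = |A| * |B| = 40 * 5 = 200

200


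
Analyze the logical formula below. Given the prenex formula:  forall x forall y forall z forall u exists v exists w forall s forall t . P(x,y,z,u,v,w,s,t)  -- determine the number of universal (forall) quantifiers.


Quantifier prefix: forall x forall y forall z forall u exists v exists w forall s forall t
Mark each quantifier type:
  U U U U E E U U
Universal count = 6, Existential count = 2
Asked for universal (forall) quantifiers: 6

6


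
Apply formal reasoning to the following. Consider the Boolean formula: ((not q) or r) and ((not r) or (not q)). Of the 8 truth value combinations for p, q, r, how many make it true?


Evaluate all 8 assignments for p, q, r:
p=0, q=0, r=0: 1
p=0, q=0, r=1: 1
p=0, q=1, r=0: 0
p=0, q=1, r=1: 0
p=1, q=0, r=0: 1
p=1, q=0, r=1: 1
p=1, q=1, r=0: 0
p=1, q=1, r=1: 0
Satisfying count = 4

4


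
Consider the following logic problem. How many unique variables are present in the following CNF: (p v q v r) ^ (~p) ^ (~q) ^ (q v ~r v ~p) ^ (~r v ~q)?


Identify each variable that appears in the formula.
Variables found: p, q, r
Count = 3

3


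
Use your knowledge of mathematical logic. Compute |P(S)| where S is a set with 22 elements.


The power set of a set with n elements has 2^n elements.
|P(S)| = 2^22 = 4194304

4194304


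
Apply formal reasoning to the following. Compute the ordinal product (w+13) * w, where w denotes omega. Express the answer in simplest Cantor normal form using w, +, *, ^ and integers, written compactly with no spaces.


Compute (w+13) * w.
Ordinal * is associative and left-distributive over +, but NOT commutative; for finite n>1, n*w = w but w*n stays w*n.
(w+13) * w = sup{(w+13)*k : k<w} = sup{w*k+13} = w^2 (the +13 tail is absorbed in the limit).
Result = w^2

w^2


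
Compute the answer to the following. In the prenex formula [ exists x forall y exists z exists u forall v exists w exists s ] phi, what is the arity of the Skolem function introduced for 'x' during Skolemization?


Quantifier prefix: exists x forall y exists z exists u forall v exists w exists s
'x' is existentially quantified at position 1.
No universal quantifiers precede it.
Skolem function arity = 0 (a Skolem constant)

0


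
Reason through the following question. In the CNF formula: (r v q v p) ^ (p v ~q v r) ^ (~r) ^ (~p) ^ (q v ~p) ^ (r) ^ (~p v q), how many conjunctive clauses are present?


A CNF formula is a conjunction of clauses.
Clauses are separated by ^.
Counting the conjuncts: 7 clauses.

7


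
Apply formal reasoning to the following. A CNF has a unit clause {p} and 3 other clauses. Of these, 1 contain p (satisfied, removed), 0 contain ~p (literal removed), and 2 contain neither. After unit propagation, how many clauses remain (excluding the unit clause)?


Satisfied (removed): 1
Shortened (remain): 0
Unchanged (remain): 2
Remaining = 0 + 2 = 2

2


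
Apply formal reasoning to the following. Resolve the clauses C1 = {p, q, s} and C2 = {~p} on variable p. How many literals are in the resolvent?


Remove p from C1 and ~p from C2.
C1 remainder: {q, s}
C2 remainder: {}
Union (resolvent): {q, s}
Resolvent has 2 literal(s).

2


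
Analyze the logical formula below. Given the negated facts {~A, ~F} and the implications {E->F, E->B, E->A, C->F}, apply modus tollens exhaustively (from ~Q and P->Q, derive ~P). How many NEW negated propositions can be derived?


Initial negated facts: {~A, ~F}
Apply modus tollens to closure:
  ~F and E->F  =>  ~E
  ~F and C->F  =>  ~C
Final negated: {~A, ~C, ~E, ~F}
New negations: {~C, ~E}
Count = 2

2


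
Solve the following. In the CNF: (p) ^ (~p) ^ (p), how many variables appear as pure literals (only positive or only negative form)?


Check each variable for pure literal status:
p: mixed (not pure)
q: absent (not pure)
r: absent (not pure)
Pure literal count = 0

0


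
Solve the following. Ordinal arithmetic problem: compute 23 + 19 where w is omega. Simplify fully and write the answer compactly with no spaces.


Compute 23 + 19.
Ordinal + is associative but NOT commutative; for finite n>0, n + w = w but w + n stays w+n.
Both operands finite; ordinal + agrees with natural +: 23 + 19 = 42.
Result = 42

42


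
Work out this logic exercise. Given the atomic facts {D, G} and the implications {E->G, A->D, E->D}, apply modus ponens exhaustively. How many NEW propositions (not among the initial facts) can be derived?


Initial facts: {D, G}
Apply modus ponens to closure:
  (no implication fires)
Final known: {D, G}
New propositions: {(none)}
Count = 0

0


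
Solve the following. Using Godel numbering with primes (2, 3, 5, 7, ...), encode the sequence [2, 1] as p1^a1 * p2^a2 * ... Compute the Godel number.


Encode each element as an exponent of the corresponding prime:
  2^2 = 4
  3^1 = 3
Product = 4 * 3 = 12

12


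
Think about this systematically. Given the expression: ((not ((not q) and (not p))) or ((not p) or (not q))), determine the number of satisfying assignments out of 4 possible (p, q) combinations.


Check all 4 assignments:
p=0, q=0: 1
p=0, q=1: 1
p=1, q=0: 1
p=1, q=1: 1
Count of True = 4

4


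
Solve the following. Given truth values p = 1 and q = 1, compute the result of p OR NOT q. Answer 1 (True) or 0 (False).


p = 1, q = 1
Operation: p OR NOT q
Evaluate: 1 OR NOT 1 = 1

1


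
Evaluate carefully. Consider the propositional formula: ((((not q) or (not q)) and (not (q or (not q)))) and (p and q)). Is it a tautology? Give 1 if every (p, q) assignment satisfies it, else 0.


Check all 4 assignments:
p=0, q=0: 0
p=0, q=1: 0
p=1, q=0: 0
p=1, q=1: 0
Satisfying count = 0/4.
Tautology iff count = 4: no.

0


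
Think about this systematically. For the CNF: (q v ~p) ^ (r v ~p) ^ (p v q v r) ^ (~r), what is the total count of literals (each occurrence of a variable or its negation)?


Counting literals in each clause:
Clause 1: 2 literal(s)
Clause 2: 2 literal(s)
Clause 3: 3 literal(s)
Clause 4: 1 literal(s)
Total = 8

8


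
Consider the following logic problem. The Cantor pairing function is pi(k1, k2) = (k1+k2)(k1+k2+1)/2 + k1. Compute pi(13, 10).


k1 + k2 = 23
(k1+k2)(k1+k2+1)/2 = 23 * 24 / 2 = 276
pi = 276 + 13 = 289

289


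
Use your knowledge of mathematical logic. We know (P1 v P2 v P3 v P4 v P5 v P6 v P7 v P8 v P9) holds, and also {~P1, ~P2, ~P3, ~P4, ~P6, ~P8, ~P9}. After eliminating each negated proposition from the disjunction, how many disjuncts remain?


Original disjuncts (9): P1, P2, P3, P4, P5, P6, P7, P8, P9
Negated (eliminate): ~P1, ~P2, ~P3, ~P4, ~P6, ~P8, ~P9
Remaining disjuncts: P5, P7
Count = 9 - 7 = 2

2


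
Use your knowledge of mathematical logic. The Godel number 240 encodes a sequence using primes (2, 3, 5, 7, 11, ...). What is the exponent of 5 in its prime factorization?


Factorize 240 by dividing by 5 repeatedly.
Division steps: 5 divides 240 exactly 1 time(s).
Exponent of 5 = 1

1


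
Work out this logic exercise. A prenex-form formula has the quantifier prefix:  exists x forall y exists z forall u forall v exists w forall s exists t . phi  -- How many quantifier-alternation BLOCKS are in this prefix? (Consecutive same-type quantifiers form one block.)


Quantifier-type sequence: E A E A A E A E  (A=forall, E=exists)
Group into maximal same-type runs:
  Ex1 | Ax1 | Ex1 | Ax2 | Ex1 | Ax1 | Ex1
Number of blocks = 7

7


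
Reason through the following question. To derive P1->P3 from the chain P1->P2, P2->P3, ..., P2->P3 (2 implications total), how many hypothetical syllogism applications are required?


With 2 implications in a chain connecting 3 propositions:
P1->P2, P2->P3, ..., P2->P3
Steps needed = (number of implications) - 1 = 2 - 1 = 1

1


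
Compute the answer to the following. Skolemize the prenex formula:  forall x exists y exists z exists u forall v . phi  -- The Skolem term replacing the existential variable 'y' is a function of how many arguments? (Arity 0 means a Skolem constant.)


Quantifier prefix: forall x exists y exists z exists u forall v
'y' is existentially quantified at position 2.
Universal variables preceding it: x
Skolem function arity = 1

1


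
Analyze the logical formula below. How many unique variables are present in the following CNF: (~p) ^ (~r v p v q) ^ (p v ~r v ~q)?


Identify each variable that appears in the formula.
Variables found: p, q, r
Count = 3

3


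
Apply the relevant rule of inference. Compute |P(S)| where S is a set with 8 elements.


The power set of a set with n elements has 2^n elements.
|P(S)| = 2^8 = 256

256


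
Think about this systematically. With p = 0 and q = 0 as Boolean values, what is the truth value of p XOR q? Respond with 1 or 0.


p = 0, q = 0
Operation: p XOR q
Evaluate: 0 XOR 0 = 0

0


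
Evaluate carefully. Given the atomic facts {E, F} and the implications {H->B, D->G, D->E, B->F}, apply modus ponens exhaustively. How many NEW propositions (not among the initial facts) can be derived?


Initial facts: {E, F}
Apply modus ponens to closure:
  (no implication fires)
Final known: {E, F}
New propositions: {(none)}
Count = 0

0


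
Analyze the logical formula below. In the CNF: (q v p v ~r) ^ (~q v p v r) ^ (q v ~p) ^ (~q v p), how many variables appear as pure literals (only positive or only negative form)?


Check each variable for pure literal status:
p: mixed (not pure)
q: mixed (not pure)
r: mixed (not pure)
Pure literal count = 0

0


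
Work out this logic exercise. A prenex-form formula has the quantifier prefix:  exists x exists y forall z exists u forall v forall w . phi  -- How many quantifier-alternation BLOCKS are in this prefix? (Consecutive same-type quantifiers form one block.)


Quantifier-type sequence: E E A E A A  (A=forall, E=exists)
Group into maximal same-type runs:
  Ex2 | Ax1 | Ex1 | Ax2
Number of blocks = 4

4


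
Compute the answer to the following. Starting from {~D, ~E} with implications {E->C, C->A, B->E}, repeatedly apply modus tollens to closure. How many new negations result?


Initial negated facts: {~D, ~E}
Apply modus tollens to closure:
  ~E and B->E  =>  ~B
Final negated: {~B, ~D, ~E}
New negations: {~B}
Count = 1

1


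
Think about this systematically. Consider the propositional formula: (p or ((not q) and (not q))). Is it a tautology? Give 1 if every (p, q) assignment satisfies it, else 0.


Check all 4 assignments:
p=0, q=0: 1
p=0, q=1: 0
p=1, q=0: 1
p=1, q=1: 1
Satisfying count = 3/4.
Tautology iff count = 4: no.

0


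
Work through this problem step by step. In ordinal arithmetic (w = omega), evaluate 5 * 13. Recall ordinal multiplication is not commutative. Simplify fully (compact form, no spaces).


Compute 5 * 13.
Ordinal * is associative and left-distributive over +, but NOT commutative; for finite n>1, n*w = w but w*n stays w*n.
Both finite; ordinal * agrees with natural *: 5 * 13 = 65.
Result = 65

65


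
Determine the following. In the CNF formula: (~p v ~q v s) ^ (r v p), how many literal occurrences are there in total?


Counting literals in each clause:
Clause 1: 3 literal(s)
Clause 2: 2 literal(s)
Total = 5

5


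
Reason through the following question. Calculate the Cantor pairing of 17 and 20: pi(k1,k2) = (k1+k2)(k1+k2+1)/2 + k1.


k1 + k2 = 37
(k1+k2)(k1+k2+1)/2 = 37 * 38 / 2 = 703
pi = 703 + 17 = 720

720


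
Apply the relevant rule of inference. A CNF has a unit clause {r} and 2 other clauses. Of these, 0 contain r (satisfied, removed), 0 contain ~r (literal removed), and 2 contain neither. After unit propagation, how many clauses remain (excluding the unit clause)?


Satisfied (removed): 0
Shortened (remain): 0
Unchanged (remain): 2
Remaining = 0 + 2 = 2

2


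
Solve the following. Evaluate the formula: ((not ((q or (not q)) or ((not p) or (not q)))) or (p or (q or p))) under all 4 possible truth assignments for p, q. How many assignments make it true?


Check all 4 assignments:
p=0, q=0: 0
p=0, q=1: 1
p=1, q=0: 1
p=1, q=1: 1
Count of True = 3

3


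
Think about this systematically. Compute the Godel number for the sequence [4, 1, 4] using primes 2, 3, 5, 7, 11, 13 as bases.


Encode each element as an exponent of the corresponding prime:
  2^4 = 16
  3^1 = 3
  5^4 = 625
Product = 16 * 3 * 625 = 30000

30000


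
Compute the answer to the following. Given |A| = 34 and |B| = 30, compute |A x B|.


The Cartesian product A x B contains all ordered pairs (a, b).
|A x B| = |A| * |B| = 34 * 30 = 1020

1020


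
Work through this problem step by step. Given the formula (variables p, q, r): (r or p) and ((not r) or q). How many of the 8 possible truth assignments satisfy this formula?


Evaluate all 8 assignments for p, q, r:
p=0, q=0, r=0: 0
p=0, q=0, r=1: 0
p=0, q=1, r=0: 0
p=0, q=1, r=1: 1
p=1, q=0, r=0: 1
p=1, q=0, r=1: 0
p=1, q=1, r=0: 1
p=1, q=1, r=1: 1
Satisfying count = 4

4


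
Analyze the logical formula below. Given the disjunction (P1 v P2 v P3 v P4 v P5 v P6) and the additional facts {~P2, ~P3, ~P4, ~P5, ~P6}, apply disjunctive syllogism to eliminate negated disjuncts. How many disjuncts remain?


Original disjuncts (6): P1, P2, P3, P4, P5, P6
Negated (eliminate): ~P2, ~P3, ~P4, ~P5, ~P6
Remaining disjuncts: P1
Count = 6 - 5 = 1

1


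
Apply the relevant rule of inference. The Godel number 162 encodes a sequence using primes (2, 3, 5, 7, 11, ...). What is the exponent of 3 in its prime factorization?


Factorize 162 by dividing by 3 repeatedly.
Division steps: 3 divides 162 exactly 4 time(s).
Exponent of 3 = 4

4


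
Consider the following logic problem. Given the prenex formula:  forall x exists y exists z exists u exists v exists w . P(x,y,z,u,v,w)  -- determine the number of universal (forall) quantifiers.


Quantifier prefix: forall x exists y exists z exists u exists v exists w
Mark each quantifier type:
  U E E E E E
Universal count = 1, Existential count = 5
Asked for universal (forall) quantifiers: 1

1


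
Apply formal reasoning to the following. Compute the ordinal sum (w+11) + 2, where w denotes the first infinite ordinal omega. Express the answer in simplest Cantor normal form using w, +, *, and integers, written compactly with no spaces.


Compute (w+11) + 2.
Ordinal + is associative but NOT commutative; for finite n>0, n + w = w but w + n stays w+n.
By associativity: (w+11) + 2 = w + (11+2) = w+13.
Result = w+13

w+13


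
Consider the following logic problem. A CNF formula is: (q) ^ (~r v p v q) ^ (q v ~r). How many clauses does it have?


A CNF formula is a conjunction of clauses.
Clauses are separated by ^.
Counting the conjuncts: 3 clauses.

3


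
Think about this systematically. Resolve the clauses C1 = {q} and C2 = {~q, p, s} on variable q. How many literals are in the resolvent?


Remove q from C1 and ~q from C2.
C1 remainder: {}
C2 remainder: {p, s}
Union (resolvent): {p, s}
Resolvent has 2 literal(s).

2


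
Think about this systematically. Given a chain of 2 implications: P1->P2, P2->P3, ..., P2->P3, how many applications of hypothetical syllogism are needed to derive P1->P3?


With 2 implications in a chain connecting 3 propositions:
P1->P2, P2->P3, ..., P2->P3
Steps needed = (number of implications) - 1 = 2 - 1 = 1

1


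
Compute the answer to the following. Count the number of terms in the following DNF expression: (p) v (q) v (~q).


A DNF formula is a disjunction of terms (conjunctions).
Terms are separated by v.
Counting the disjuncts: 3 terms.

3


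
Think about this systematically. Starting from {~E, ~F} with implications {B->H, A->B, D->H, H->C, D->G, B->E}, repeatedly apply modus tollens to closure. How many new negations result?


Initial negated facts: {~E, ~F}
Apply modus tollens to closure:
  ~E and B->E  =>  ~B
  ~B and A->B  =>  ~A
Final negated: {~A, ~B, ~E, ~F}
New negations: {~A, ~B}
Count = 2

2


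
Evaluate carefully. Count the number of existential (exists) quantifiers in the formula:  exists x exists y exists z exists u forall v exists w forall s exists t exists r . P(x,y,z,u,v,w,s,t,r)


Quantifier prefix: exists x exists y exists z exists u forall v exists w forall s exists t exists r
Mark each quantifier type:
  E E E E U E U E E
Universal count = 2, Existential count = 7
Asked for existential (exists) quantifiers: 7

7


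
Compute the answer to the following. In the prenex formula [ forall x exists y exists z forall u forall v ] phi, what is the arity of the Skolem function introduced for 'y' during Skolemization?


Quantifier prefix: forall x exists y exists z forall u forall v
'y' is existentially quantified at position 2.
Universal variables preceding it: x
Skolem function arity = 1

1


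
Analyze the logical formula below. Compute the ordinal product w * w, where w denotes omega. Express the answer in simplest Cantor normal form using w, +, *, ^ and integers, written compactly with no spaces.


Compute w * w.
Ordinal * is associative and left-distributive over +, but NOT commutative; for finite n>1, n*w = w but w*n stays w*n.
w * w = w^2 by definition.
Result = w^2

w^2


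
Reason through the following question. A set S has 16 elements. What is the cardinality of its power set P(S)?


The power set of a set with n elements has 2^n elements.
|P(S)| = 2^16 = 65536

65536


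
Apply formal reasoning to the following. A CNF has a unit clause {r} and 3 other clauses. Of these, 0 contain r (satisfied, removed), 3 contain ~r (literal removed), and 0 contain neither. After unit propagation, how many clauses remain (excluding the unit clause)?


Satisfied (removed): 0
Shortened (remain): 3
Unchanged (remain): 0
Remaining = 3 + 0 = 3

3


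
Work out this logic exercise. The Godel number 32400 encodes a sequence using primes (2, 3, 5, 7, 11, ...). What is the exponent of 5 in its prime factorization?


Factorize 32400 by dividing by 5 repeatedly.
Division steps: 5 divides 32400 exactly 2 time(s).
Exponent of 5 = 2

2


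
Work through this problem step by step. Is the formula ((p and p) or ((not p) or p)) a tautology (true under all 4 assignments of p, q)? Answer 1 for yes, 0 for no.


Check all 4 assignments:
p=0, q=0: 1
p=0, q=1: 1
p=1, q=0: 1
p=1, q=1: 1
Satisfying count = 4/4.
Tautology iff count = 4: yes.

1


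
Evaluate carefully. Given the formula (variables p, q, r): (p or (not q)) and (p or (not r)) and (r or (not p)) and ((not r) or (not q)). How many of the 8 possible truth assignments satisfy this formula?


Evaluate all 8 assignments for p, q, r:
p=0, q=0, r=0: 1
p=0, q=0, r=1: 0
p=0, q=1, r=0: 0
p=0, q=1, r=1: 0
p=1, q=0, r=0: 0
p=1, q=0, r=1: 1
p=1, q=1, r=0: 0
p=1, q=1, r=1: 0
Satisfying count = 2

2


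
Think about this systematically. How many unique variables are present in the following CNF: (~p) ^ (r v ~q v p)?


Identify each variable that appears in the formula.
Variables found: p, q, r
Count = 3

3


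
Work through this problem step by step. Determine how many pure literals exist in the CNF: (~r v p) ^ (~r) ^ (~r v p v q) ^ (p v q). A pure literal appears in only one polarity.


Check each variable for pure literal status:
p: pure positive
q: pure positive
r: pure negative
Pure literal count = 3

3


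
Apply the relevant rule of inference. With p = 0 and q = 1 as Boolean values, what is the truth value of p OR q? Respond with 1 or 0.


p = 0, q = 1
Operation: p OR q
Evaluate: 0 OR 1 = 1

1


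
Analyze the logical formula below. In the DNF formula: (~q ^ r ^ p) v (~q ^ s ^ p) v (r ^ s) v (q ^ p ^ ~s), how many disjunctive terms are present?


A DNF formula is a disjunction of terms (conjunctions).
Terms are separated by v.
Counting the disjuncts: 4 terms.

4


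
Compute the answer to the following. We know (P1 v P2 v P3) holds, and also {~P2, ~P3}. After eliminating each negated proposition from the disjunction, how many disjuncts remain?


Original disjuncts (3): P1, P2, P3
Negated (eliminate): ~P2, ~P3
Remaining disjuncts: P1
Count = 3 - 2 = 1

1


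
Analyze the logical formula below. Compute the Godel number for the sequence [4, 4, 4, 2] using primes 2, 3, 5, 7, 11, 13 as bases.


Encode each element as an exponent of the corresponding prime:
  2^4 = 16
  3^4 = 81
  5^4 = 625
  7^2 = 49
Product = 16 * 81 * 625 * 49 = 39690000

39690000


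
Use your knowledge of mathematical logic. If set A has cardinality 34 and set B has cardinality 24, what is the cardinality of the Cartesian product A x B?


The Cartesian product A x B contains all ordered pairs (a, b).
|A x B| = |A| * |B| = 34 * 24 = 816

816


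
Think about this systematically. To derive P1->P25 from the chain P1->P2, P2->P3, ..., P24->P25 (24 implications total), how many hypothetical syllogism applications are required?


With 24 implications in a chain connecting 25 propositions:
P1->P2, P2->P3, ..., P24->P25
Steps needed = (number of implications) - 1 = 24 - 1 = 23

23


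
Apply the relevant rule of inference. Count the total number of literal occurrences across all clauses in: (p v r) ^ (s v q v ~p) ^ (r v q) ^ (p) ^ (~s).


Counting literals in each clause:
Clause 1: 2 literal(s)
Clause 2: 3 literal(s)
Clause 3: 2 literal(s)
Clause 4: 1 literal(s)
Clause 5: 1 literal(s)
Total = 9

9


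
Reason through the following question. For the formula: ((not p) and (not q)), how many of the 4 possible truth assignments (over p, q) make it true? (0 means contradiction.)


Check all 4 assignments:
p=0, q=0: 1
p=0, q=1: 0
p=1, q=0: 0
p=1, q=1: 0
Count of True = 1

1


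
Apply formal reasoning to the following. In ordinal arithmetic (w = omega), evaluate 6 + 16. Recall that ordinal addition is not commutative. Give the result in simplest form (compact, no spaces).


Compute 6 + 16.
Ordinal + is associative but NOT commutative; for finite n>0, n + w = w but w + n stays w+n.
Both operands finite; ordinal + agrees with natural +: 6 + 16 = 22.
Result = 22

22


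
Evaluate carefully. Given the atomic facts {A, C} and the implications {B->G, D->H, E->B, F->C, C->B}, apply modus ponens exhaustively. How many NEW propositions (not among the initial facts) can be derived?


Initial facts: {A, C}
Apply modus ponens to closure:
  C and C->B  =>  B
  B and B->G  =>  G
Final known: {A, B, C, G}
New propositions: {B, G}
Count = 2

2


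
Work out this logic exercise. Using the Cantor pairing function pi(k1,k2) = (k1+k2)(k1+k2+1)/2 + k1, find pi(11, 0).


k1 + k2 = 11
(k1+k2)(k1+k2+1)/2 = 11 * 12 / 2 = 66
pi = 66 + 11 = 77

77


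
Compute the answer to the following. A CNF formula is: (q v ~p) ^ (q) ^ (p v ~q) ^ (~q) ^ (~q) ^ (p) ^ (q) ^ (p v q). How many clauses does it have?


A CNF formula is a conjunction of clauses.
Clauses are separated by ^.
Counting the conjuncts: 8 clauses.

8


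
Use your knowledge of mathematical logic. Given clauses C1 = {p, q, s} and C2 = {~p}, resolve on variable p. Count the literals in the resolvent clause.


Remove p from C1 and ~p from C2.
C1 remainder: {q, s}
C2 remainder: {}
Union (resolvent): {q, s}
Resolvent has 2 literal(s).

2


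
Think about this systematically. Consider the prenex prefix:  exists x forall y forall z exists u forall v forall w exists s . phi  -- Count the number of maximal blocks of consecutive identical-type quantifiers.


Quantifier-type sequence: E A A E A A E  (A=forall, E=exists)
Group into maximal same-type runs:
  Ex1 | Ax2 | Ex1 | Ax2 | Ex1
Number of blocks = 5

5


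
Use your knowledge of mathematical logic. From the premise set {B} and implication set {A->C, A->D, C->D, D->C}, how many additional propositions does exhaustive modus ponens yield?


Initial facts: {B}
Apply modus ponens to closure:
  (no implication fires)
Final known: {B}
New propositions: {(none)}
Count = 0

0


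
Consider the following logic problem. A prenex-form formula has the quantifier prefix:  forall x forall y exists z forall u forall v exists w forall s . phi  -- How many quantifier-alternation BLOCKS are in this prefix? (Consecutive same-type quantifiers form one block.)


Quantifier-type sequence: A A E A A E A  (A=forall, E=exists)
Group into maximal same-type runs:
  Ax2 | Ex1 | Ax2 | Ex1 | Ax1
Number of blocks = 5

5


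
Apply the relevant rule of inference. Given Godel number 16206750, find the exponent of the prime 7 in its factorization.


Factorize 16206750 by dividing by 7 repeatedly.
Division steps: 7 divides 16206750 exactly 4 time(s).
Exponent of 7 = 4

4


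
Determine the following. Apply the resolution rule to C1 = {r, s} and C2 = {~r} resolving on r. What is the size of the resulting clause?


Remove r from C1 and ~r from C2.
C1 remainder: {s}
C2 remainder: {}
Union (resolvent): {s}
Resolvent has 1 literal(s).

1


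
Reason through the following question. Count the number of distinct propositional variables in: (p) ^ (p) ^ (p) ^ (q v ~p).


Identify each variable that appears in the formula.
Variables found: p, q
Count = 2

2


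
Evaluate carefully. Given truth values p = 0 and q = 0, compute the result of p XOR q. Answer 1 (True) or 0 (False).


p = 0, q = 0
Operation: p XOR q
Evaluate: 0 XOR 0 = 0

0


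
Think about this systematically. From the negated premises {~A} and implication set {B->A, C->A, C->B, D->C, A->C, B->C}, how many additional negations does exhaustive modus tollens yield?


Initial negated facts: {~A}
Apply modus tollens to closure:
  ~A and B->A  =>  ~B
  ~A and C->A  =>  ~C
  ~C and D->C  =>  ~D
Final negated: {~A, ~B, ~C, ~D}
New negations: {~B, ~C, ~D}
Count = 3

3


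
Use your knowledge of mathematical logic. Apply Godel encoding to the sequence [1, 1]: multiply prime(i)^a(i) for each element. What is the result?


Encode each element as an exponent of the corresponding prime:
  2^1 = 2
  3^1 = 3
Product = 2 * 3 = 6

6


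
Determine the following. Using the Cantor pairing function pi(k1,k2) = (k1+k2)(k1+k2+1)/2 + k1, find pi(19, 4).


k1 + k2 = 23
(k1+k2)(k1+k2+1)/2 = 23 * 24 / 2 = 276
pi = 276 + 19 = 295

295


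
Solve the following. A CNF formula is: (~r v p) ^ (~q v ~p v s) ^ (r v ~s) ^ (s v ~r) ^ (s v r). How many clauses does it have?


A CNF formula is a conjunction of clauses.
Clauses are separated by ^.
Counting the conjuncts: 5 clauses.

5


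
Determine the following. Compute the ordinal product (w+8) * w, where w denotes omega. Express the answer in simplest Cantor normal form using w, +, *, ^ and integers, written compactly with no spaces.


Compute (w+8) * w.
Ordinal * is associative and left-distributive over +, but NOT commutative; for finite n>1, n*w = w but w*n stays w*n.
(w+8) * w = sup{(w+8)*k : k<w} = sup{w*k+8} = w^2 (the +8 tail is absorbed in the limit).
Result = w^2

w^2


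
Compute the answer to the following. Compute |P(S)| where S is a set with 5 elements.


The power set of a set with n elements has 2^n elements.
|P(S)| = 2^5 = 32

32


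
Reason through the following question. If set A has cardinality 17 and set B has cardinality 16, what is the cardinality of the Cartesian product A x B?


The Cartesian product A x B contains all ordered pairs (a, b).
|A x B| = |A| * |B| = 17 * 16 = 272

272


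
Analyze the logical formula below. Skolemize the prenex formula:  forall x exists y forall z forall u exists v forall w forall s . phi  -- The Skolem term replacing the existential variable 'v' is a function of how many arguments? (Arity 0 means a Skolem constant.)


Quantifier prefix: forall x exists y forall z forall u exists v forall w forall s
'v' is existentially quantified at position 5.
Universal variables preceding it: x, z, u
Skolem function arity = 3

3


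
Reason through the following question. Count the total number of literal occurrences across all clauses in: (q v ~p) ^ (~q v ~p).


Counting literals in each clause:
Clause 1: 2 literal(s)
Clause 2: 2 literal(s)
Total = 4

4


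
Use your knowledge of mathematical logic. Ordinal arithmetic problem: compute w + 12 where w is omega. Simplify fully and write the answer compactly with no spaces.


Compute w + 12.
Ordinal + is associative but NOT commutative; for finite n>0, n + w = w but w + n stays w+n.
w + 12 is already in normal form (a successor ordinal beyond w).
Result = w+12

w+12


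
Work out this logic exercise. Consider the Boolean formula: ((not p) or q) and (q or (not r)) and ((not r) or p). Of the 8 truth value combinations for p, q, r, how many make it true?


Evaluate all 8 assignments for p, q, r:
p=0, q=0, r=0: 1
p=0, q=0, r=1: 0
p=0, q=1, r=0: 1
p=0, q=1, r=1: 0
p=1, q=0, r=0: 0
p=1, q=0, r=1: 0
p=1, q=1, r=0: 1
p=1, q=1, r=1: 1
Satisfying count = 4

4


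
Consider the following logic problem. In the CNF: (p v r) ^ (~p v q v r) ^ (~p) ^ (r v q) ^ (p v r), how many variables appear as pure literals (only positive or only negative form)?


Check each variable for pure literal status:
p: mixed (not pure)
q: pure positive
r: pure positive
Pure literal count = 2

2


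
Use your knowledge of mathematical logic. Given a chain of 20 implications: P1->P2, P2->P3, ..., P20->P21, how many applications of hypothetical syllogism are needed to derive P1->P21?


With 20 implications in a chain connecting 21 propositions:
P1->P2, P2->P3, ..., P20->P21
Steps needed = (number of implications) - 1 = 20 - 1 = 19

19


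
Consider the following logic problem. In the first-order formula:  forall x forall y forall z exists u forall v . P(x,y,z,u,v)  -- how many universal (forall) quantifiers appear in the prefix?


Quantifier prefix: forall x forall y forall z exists u forall v
Mark each quantifier type:
  U U U E U
Universal count = 4, Existential count = 1
Asked for universal (forall) quantifiers: 4

4


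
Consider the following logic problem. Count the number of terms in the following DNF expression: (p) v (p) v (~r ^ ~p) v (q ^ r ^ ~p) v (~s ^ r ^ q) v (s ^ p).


A DNF formula is a disjunction of terms (conjunctions).
Terms are separated by v.
Counting the disjuncts: 6 terms.

6


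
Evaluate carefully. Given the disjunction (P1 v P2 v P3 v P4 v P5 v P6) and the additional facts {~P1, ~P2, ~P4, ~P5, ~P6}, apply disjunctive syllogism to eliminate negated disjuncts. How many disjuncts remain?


Original disjuncts (6): P1, P2, P3, P4, P5, P6
Negated (eliminate): ~P1, ~P2, ~P4, ~P5, ~P6
Remaining disjuncts: P3
Count = 6 - 5 = 1

1


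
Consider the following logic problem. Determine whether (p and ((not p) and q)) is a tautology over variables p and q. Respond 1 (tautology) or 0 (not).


Check all 4 assignments:
p=0, q=0: 0
p=0, q=1: 0
p=1, q=0: 0
p=1, q=1: 0
Satisfying count = 0/4.
Tautology iff count = 4: no.

0


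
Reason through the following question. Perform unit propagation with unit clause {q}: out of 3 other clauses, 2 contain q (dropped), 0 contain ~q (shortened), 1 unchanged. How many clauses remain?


Satisfied (removed): 2
Shortened (remain): 0
Unchanged (remain): 1
Remaining = 0 + 1 = 1

1


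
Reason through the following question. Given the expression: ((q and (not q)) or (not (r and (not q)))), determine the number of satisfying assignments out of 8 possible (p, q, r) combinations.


Check all 8 assignments:
p=0, q=0, r=0: 1
p=0, q=0, r=1: 0
p=0, q=1, r=0: 1
p=0, q=1, r=1: 1
p=1, q=0, r=0: 1
p=1, q=0, r=1: 0
p=1, q=1, r=0: 1
p=1, q=1, r=1: 1
Count of True = 6

6


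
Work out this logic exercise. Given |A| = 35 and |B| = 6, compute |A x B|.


The Cartesian product A x B contains all ordered pairs (a, b).
|A x B| = |A| * |B| = 35 * 6 = 210

210


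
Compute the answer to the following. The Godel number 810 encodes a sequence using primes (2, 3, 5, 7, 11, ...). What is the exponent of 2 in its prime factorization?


Factorize 810 by dividing by 2 repeatedly.
Division steps: 2 divides 810 exactly 1 time(s).
Exponent of 2 = 1

1


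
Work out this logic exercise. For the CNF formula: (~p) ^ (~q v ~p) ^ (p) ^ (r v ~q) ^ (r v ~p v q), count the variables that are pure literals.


Check each variable for pure literal status:
p: mixed (not pure)
q: mixed (not pure)
r: pure positive
Pure literal count = 1

1


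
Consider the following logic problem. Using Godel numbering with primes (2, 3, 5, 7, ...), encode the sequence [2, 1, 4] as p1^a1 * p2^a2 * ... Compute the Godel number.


Encode each element as an exponent of the corresponding prime:
  2^2 = 4
  3^1 = 3
  5^4 = 625
Product = 4 * 3 * 625 = 7500

7500


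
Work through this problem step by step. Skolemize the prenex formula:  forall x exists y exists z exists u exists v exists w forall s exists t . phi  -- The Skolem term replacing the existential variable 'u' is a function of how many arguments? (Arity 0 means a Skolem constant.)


Quantifier prefix: forall x exists y exists z exists u exists v exists w forall s exists t
'u' is existentially quantified at position 4.
Universal variables preceding it: x
Skolem function arity = 1

1


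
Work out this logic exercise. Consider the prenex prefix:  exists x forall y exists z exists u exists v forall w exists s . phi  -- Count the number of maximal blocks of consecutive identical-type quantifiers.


Quantifier-type sequence: E A E E E A E  (A=forall, E=exists)
Group into maximal same-type runs:
  Ex1 | Ax1 | Ex3 | Ax1 | Ex1
Number of blocks = 5

5


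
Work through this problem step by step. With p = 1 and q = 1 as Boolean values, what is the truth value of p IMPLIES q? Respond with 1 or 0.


p = 1, q = 1
Operation: p IMPLIES q
Evaluate: 1 IMPLIES 1 = 1

1


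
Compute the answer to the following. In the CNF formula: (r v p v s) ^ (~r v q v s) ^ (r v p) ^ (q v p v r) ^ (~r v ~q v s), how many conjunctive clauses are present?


A CNF formula is a conjunction of clauses.
Clauses are separated by ^.
Counting the conjuncts: 5 clauses.

5


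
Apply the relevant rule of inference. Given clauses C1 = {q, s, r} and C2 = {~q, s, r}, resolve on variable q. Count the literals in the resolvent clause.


Remove q from C1 and ~q from C2.
C1 remainder: {s, r}
C2 remainder: {s, r}
Union (resolvent): {r, s}
Resolvent has 2 literal(s).

2


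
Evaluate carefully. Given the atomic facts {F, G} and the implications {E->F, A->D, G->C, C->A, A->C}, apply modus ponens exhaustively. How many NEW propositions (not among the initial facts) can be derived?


Initial facts: {F, G}
Apply modus ponens to closure:
  G and G->C  =>  C
  C and C->A  =>  A
  A and A->D  =>  D
Final known: {A, C, D, F, G}
New propositions: {A, C, D}
Count = 3

3


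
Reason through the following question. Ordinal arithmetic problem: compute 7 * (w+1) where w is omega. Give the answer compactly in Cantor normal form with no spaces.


Compute 7 * (w+1).
Ordinal * is associative and left-distributive over +, but NOT commutative; for finite n>1, n*w = w but w*n stays w*n.
By left-distributivity: 7 * (w+1) = 7*w + 7*1 = w + 7 = w+7.
Result = w+7

w+7
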